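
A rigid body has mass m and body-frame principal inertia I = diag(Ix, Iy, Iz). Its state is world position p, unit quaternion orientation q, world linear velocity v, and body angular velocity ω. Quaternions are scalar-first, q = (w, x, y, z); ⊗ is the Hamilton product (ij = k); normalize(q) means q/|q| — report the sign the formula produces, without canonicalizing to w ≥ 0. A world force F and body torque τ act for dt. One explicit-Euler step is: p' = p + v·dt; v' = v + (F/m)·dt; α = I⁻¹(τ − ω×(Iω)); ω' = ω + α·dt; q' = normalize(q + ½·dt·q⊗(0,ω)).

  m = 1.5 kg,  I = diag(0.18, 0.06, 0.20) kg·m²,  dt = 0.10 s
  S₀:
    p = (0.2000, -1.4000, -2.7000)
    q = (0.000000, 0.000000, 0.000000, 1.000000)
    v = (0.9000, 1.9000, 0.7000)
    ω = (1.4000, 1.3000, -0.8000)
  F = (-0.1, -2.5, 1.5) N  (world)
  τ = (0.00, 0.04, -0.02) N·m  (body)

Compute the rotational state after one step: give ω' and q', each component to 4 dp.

gyro term ω×Iω = (-0.1456, 0.0224, -0.2184)
angular accel α = (0.8089, 0.2933, 0.9920)
ω + α·dt = (1.4809, 1.3293, -0.7008)
Hamilton product q⊗(0,ω) = (0.8000000, -1.3000000, 1.4000000, 0.0000000)
q' = normalize(q + ½dt·q⊗(0,ω)) = (0.0398, -0.0647, 0.0696, 0.9947)

ω' = (1.4809, 1.3293, -0.7008)
q' = (0.0398, -0.0647, 0.0696, 0.9947)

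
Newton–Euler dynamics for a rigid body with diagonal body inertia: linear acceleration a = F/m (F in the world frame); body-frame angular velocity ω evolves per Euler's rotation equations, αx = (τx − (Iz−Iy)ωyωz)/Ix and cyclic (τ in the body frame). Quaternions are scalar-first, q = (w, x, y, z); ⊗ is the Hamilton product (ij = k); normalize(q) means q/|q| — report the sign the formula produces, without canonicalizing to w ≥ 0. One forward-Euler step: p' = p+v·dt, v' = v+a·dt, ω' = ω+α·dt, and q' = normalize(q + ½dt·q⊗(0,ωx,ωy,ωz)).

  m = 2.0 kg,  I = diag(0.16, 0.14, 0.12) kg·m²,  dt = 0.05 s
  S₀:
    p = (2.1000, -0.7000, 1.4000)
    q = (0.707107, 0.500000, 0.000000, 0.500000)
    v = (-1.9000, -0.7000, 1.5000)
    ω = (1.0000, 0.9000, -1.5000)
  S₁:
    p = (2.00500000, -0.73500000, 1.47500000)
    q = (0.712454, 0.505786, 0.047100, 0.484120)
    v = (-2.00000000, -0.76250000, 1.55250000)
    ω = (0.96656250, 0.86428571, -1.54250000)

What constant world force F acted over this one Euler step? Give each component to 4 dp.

F = (-4.0000, -2.5000, 2.1000)

v₁ − v₀ = (-0.10000000, -0.06250000, 0.05250000)
applied force F = (-4.0000, -2.5000, 2.1000)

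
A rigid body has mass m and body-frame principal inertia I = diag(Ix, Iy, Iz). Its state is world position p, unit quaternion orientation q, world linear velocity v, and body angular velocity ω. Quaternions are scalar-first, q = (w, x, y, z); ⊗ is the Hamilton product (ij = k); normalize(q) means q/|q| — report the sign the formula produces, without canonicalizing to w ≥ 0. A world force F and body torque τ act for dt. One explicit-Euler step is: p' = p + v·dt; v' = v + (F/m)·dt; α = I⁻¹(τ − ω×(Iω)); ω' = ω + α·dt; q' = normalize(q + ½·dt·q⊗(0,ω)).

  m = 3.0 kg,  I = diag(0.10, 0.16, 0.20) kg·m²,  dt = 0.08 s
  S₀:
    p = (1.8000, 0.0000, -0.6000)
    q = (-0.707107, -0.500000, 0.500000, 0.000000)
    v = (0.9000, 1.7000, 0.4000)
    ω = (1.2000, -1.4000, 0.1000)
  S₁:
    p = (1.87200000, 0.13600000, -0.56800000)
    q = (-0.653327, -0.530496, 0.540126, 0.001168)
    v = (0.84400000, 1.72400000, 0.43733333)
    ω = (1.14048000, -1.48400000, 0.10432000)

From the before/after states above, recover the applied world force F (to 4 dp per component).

F = (-2.1000, 0.9000, 1.4000)

Δv = v₁−v₀ = (-0.05600000, 0.02400000, 0.03733333)
F = m·Δv/dt = (-2.1000, 0.9000, 1.4000)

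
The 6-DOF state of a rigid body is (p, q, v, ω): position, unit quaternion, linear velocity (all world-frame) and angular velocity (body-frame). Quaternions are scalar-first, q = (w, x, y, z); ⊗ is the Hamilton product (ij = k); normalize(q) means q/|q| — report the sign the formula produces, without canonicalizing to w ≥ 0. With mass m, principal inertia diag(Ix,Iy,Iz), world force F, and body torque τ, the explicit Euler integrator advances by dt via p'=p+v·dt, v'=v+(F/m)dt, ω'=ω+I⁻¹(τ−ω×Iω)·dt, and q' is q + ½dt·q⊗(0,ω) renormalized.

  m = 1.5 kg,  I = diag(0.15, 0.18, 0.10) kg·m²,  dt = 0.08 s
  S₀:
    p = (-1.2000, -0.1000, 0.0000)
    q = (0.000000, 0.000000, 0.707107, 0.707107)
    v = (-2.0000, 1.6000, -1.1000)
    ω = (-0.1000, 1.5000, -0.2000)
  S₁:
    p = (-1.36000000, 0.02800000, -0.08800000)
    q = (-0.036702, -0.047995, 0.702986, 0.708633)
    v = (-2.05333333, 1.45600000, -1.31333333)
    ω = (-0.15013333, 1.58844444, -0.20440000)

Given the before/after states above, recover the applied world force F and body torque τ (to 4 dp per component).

F = (-1.0000, -2.7000, -4.0000)
τ = (-0.0700, 0.2000, -0.0100)

Δv = v₁−v₀ = (-0.05333333, -0.14400000, -0.21333333)
applied force F = (-1.0000, -2.7000, -4.0000)
ω₁ − ω₀ = (-0.05013333, 0.08844444, -0.00440000)
precession coupling = (0.0240, 0.0010, -0.0045)
I·α + gyro = (-0.0700, 0.2000, -0.0100)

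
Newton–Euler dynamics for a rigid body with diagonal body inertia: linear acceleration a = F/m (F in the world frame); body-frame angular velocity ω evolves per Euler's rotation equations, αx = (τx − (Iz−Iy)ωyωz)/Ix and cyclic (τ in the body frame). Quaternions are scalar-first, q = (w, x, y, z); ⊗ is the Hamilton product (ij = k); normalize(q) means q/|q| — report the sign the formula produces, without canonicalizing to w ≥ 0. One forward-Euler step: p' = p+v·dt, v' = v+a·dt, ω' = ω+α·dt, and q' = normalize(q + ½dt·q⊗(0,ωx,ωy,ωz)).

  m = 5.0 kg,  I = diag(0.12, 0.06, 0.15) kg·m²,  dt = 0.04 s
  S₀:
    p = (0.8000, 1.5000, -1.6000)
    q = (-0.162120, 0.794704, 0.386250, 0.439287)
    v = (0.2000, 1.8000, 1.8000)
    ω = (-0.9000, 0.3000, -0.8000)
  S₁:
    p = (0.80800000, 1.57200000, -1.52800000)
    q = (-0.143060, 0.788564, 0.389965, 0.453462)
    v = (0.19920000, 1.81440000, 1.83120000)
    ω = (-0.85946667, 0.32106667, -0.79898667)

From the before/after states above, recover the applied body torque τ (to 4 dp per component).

τ = (0.1000, 0.0100, 0.0200)

ω₁ − ω₀ = (0.04053333, 0.02106667, 0.00101333)
ω₀×(Iω₀) = (-0.0216, -0.0216, 0.0162)
τ = I·(Δω/dt) + ω₀×(Iω₀) = (0.1000, 0.0100, 0.0200)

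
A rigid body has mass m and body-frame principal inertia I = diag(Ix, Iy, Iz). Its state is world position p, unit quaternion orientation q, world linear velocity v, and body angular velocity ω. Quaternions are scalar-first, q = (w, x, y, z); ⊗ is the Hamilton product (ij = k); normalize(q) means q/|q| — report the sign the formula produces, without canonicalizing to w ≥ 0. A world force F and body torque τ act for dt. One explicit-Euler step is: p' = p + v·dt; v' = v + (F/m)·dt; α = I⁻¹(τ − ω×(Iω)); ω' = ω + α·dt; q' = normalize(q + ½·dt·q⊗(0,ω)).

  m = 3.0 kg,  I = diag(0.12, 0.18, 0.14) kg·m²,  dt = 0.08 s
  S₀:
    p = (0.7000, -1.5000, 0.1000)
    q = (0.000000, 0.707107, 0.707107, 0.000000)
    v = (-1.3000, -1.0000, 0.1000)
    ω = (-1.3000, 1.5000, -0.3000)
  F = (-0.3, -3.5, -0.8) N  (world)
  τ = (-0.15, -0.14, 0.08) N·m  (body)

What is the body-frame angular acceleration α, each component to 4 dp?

α = (-1.4000, -0.7344, 1.4071)

ω×(Iω) gyroscopic = (0.0180, -0.0078, -0.1170)
(τ − ω×Iω)/I = (-1.4000, -0.7344, 1.4071)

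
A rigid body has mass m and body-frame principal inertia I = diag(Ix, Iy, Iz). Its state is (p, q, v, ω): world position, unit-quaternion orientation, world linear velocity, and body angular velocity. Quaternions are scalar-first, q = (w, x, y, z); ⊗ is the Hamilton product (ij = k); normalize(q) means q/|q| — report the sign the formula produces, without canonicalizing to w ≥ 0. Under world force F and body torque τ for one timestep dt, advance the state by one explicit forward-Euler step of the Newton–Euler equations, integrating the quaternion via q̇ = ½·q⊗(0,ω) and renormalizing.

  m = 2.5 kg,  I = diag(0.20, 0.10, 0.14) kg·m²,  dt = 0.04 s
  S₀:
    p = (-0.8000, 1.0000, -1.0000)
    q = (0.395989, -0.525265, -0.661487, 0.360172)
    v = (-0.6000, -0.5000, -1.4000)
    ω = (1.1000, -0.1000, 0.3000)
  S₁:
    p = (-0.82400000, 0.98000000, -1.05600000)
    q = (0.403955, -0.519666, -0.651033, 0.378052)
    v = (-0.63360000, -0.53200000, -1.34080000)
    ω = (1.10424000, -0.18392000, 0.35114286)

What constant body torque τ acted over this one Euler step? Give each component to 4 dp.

τ = (0.0200, -0.1900, 0.1900)

rate change Δω = (0.00424000, -0.08392000, 0.05114286)
ω₀×(Iω₀) = (-0.0012, 0.0198, 0.0110)
I·α + gyro = (0.0200, -0.1900, 0.1900)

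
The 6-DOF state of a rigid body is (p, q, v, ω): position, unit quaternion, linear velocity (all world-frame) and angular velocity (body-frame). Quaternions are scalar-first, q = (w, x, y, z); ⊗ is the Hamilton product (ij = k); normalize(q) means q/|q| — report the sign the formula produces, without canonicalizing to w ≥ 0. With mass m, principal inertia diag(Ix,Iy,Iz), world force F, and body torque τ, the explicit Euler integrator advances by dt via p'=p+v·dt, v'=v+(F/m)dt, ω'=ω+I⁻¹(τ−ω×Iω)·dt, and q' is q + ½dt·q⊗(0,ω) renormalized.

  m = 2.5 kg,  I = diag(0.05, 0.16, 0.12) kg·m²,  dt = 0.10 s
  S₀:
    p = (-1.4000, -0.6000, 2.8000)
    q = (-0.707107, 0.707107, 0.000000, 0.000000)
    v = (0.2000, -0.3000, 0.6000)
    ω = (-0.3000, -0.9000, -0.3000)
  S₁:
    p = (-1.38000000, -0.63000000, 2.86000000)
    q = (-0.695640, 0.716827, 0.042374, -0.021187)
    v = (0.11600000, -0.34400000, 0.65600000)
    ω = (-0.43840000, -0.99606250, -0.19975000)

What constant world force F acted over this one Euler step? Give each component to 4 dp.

velocity change Δv = (-0.08400000, -0.04400000, 0.05600000)
m·(v₁−v₀)/dt = (-2.1000, -1.1000, 1.4000)

F = (-2.1000, -1.1000, 1.4000)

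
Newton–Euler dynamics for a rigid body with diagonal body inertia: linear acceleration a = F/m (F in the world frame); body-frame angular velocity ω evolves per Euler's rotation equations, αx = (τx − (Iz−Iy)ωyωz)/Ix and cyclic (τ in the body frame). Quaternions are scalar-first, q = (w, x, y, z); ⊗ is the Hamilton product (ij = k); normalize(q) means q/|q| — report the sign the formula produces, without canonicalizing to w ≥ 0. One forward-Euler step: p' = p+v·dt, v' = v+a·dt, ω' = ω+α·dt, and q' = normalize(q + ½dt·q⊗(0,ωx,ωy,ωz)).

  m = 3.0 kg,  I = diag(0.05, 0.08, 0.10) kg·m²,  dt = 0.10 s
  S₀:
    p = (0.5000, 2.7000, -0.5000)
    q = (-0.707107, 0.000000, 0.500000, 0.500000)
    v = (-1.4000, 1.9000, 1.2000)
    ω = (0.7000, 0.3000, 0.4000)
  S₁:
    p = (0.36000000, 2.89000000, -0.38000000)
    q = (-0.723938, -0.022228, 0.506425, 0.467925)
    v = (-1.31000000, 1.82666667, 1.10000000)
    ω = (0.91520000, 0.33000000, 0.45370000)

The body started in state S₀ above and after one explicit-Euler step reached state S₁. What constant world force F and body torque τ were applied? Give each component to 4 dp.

F = (2.7000, -2.2000, -3.0000)
τ = (0.1100, 0.0100, 0.0600)

Δv = v₁−v₀ = (0.09000000, -0.07333333, -0.10000000)
m·(v₁−v₀)/dt = (2.7000, -2.2000, -3.0000)
ω₁ − ω₀ = (0.21520000, 0.03000000, 0.05370000)
ω₀×(Iω₀) = (0.0024, -0.0140, 0.0063)
applied torque τ = (0.1100, 0.0100, 0.0600)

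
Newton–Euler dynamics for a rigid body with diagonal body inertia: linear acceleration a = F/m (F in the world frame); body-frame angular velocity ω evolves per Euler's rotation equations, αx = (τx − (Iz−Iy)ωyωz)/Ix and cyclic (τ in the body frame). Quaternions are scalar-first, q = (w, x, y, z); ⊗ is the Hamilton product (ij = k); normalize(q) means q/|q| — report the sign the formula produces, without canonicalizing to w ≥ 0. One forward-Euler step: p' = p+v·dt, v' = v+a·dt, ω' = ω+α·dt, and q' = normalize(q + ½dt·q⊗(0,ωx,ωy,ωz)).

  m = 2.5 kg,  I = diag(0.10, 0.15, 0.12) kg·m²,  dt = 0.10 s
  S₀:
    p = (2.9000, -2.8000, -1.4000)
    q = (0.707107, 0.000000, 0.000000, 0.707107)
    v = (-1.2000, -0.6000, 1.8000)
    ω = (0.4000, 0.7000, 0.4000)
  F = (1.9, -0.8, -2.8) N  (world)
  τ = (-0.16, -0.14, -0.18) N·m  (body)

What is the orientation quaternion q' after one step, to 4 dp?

q' = (0.6923, -0.0106, 0.0389, 0.7205)

2q̇ = q⊗(0,ω) = (-0.2828428, -0.2121321, 0.7778177, 0.2828428)
updated quaternion q' = (0.6923, -0.0106, 0.0389, 0.7205)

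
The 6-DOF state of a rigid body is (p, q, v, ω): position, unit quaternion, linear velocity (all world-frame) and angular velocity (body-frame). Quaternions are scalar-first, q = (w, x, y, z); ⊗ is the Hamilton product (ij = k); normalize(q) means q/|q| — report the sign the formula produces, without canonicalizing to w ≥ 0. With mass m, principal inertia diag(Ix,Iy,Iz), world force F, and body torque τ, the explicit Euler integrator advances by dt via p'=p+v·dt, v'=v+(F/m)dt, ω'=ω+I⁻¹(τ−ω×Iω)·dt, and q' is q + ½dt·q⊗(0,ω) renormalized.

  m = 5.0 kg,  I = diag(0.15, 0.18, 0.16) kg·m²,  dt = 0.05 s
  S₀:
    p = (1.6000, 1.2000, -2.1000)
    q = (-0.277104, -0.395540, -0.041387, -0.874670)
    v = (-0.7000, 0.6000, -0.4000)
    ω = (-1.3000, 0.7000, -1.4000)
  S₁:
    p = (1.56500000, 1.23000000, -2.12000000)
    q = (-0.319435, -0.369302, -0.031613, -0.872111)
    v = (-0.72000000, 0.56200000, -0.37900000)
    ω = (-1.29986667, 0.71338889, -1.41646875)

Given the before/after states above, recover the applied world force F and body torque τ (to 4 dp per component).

v₁ − v₀ = (-0.02000000, -0.03800000, 0.02100000)
applied force F = (-2.0000, -3.8000, 2.1000)
rate change Δω = (0.00013333, 0.01338889, -0.01646875)
τ = I·(Δω/dt) + ω₀×(Iω₀) = (0.0200, 0.0300, -0.0800)

F = (-2.0000, -3.8000, 2.1000)
τ = (0.0200, 0.0300, -0.0800)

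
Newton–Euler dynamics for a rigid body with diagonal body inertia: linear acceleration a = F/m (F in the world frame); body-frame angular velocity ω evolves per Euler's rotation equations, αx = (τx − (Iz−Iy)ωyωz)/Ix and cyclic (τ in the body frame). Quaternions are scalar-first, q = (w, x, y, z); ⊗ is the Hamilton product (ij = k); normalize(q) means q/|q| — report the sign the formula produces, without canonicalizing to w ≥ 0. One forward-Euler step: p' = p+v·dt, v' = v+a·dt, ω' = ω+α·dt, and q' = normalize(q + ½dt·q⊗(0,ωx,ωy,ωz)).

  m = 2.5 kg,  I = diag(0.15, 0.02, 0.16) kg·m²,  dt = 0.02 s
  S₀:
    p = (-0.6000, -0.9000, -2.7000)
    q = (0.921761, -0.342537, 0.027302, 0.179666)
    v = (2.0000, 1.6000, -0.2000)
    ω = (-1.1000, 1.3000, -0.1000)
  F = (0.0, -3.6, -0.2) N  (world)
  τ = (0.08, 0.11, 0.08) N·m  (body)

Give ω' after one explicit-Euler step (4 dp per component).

gyro term ω×Iω = (-0.0182, -0.0011, 0.1859)
α = I⁻¹(τ − ω×Iω) = (0.6547, 5.5550, -0.6619)
ω + α·dt = (-1.0869, 1.4111, -0.1132)

ω' = (-1.0869, 1.4111, -0.1132)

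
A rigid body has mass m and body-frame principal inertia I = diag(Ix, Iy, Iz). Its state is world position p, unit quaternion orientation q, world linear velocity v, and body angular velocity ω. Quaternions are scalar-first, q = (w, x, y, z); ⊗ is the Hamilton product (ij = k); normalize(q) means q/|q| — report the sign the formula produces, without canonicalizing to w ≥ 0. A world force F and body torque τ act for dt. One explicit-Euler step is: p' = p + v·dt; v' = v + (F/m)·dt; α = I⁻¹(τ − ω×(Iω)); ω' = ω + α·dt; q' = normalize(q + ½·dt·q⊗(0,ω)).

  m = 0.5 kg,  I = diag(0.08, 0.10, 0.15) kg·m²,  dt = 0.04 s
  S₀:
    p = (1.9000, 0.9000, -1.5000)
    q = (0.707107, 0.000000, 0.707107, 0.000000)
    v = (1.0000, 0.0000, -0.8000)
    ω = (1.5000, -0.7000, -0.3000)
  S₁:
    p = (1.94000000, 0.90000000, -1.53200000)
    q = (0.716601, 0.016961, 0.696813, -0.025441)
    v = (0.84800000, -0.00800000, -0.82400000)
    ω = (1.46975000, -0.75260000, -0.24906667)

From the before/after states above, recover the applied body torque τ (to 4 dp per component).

Δω = ω₁−ω₀ = (-0.03025000, -0.05260000, 0.05093333)
ω₀×(Iω₀) = (0.0105, 0.0315, -0.0210)
applied torque τ = (-0.0500, -0.1000, 0.1700)

τ = (-0.0500, -0.1000, 0.1700)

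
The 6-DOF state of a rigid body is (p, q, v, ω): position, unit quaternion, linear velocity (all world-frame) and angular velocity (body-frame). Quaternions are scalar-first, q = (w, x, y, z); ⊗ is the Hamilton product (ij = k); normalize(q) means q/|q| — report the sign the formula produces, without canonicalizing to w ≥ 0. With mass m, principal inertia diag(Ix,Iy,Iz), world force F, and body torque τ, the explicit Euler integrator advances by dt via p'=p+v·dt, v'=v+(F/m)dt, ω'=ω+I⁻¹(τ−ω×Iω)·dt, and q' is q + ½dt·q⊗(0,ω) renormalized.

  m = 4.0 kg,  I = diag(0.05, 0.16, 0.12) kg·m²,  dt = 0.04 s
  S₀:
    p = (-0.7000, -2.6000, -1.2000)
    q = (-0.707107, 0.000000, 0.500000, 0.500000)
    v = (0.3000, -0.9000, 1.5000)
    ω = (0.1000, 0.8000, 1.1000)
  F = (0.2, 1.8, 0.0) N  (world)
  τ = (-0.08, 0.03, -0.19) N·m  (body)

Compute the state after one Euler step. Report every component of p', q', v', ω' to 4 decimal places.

linear accel F/m = (0.0500, 0.4500, 0.0000)
p' = p + v·dt = (-0.6880, -2.6360, -1.1400)
v' = v + a·dt = (0.3020, -0.8820, 1.5000)
α = I⁻¹(τ − ω×Iω) = (-0.8960, 0.2356, -1.6567)
ω' = ω + α·dt = (0.0642, 0.8094, 1.0337)
q⊗(0,ω) = (-0.9500000, 0.0792893, -0.5156856, -0.8278177)
q + ½dt·q⊗(0,ω), renormalized = (-0.7258, 0.0016, 0.4895, 0.4833)

p' = (-0.6880, -2.6360, -1.1400)
q' = (-0.7258, 0.0016, 0.4895, 0.4833)
v' = (0.3020, -0.8820, 1.5000)
ω' = (0.0642, 0.8094, 1.0337)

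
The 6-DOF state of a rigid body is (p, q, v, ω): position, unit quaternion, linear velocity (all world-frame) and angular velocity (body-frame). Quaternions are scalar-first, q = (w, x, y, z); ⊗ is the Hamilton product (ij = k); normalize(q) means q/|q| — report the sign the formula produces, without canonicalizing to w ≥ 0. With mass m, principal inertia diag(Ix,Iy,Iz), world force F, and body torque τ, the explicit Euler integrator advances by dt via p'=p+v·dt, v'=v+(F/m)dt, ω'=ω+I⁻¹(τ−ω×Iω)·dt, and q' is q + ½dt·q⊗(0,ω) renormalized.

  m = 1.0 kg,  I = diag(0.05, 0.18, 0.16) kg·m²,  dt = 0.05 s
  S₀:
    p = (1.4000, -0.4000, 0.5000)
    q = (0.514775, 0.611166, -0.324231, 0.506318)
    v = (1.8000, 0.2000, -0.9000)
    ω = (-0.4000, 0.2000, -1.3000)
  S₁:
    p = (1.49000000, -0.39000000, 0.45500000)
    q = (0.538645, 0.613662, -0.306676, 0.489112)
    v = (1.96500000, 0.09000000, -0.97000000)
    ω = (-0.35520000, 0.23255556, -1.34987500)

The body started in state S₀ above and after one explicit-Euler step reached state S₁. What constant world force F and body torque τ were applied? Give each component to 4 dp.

F = (3.3000, -2.2000, -1.4000)
τ = (0.0500, 0.0600, -0.1700)

v₁ − v₀ = (0.16500000, -0.11000000, -0.07000000)
F = m·Δv/dt = (3.3000, -2.2000, -1.4000)
Δω = ω₁−ω₀ = (0.04480000, 0.03255556, -0.04987500)
τ = I·(Δω/dt) + ω₀×(Iω₀) = (0.0500, 0.0600, -0.1700)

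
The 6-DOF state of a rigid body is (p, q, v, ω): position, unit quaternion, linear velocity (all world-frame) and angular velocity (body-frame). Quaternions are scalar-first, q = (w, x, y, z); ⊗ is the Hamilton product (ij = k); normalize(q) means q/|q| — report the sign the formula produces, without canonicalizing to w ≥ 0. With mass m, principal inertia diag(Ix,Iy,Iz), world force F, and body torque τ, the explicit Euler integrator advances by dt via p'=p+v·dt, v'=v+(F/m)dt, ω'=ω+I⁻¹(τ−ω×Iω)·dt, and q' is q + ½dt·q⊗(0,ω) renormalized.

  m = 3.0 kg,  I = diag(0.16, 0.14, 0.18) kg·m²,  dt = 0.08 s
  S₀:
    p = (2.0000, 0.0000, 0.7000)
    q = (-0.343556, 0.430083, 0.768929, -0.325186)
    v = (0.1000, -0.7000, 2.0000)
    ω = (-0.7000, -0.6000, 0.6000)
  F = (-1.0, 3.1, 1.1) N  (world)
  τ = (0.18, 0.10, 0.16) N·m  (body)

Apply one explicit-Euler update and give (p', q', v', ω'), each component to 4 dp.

α = I⁻¹(τ − ω×Iω) = (1.2150, 0.6543, 0.9356)
ω + α·dt = (-0.6028, -0.5477, 0.6748)
Hamilton product q⊗(0,ω) = (0.9575271, 0.5067350, 0.1757140, 0.0740669)
q + ½dt·q⊗(0,ω), renormalized = (-0.3050, 0.4499, 0.7752, -0.3219)
p' = p + v·dt = (2.0080, -0.0560, 0.8600)
v' = v + a·dt = (0.0733, -0.6173, 2.0293)

p' = (2.0080, -0.0560, 0.8600)
q' = (-0.3050, 0.4499, 0.7752, -0.3219)
v' = (0.0733, -0.6173, 2.0293)
ω' = (-0.6028, -0.5477, 0.6748)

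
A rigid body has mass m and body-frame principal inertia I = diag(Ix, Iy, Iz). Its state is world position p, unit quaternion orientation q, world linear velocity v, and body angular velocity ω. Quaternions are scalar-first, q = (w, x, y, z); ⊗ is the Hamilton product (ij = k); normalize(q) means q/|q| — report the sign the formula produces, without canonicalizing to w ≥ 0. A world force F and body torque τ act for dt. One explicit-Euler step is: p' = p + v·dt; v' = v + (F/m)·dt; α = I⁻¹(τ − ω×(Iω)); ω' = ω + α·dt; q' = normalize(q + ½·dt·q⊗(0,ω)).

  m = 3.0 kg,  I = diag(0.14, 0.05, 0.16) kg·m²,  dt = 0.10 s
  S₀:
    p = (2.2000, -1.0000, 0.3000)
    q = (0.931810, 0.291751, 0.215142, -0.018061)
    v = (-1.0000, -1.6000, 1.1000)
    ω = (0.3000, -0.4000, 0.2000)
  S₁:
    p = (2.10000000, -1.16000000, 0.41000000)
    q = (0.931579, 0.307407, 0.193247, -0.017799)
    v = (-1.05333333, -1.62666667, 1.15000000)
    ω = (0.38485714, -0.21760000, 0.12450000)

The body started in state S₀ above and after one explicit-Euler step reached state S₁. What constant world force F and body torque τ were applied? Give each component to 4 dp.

rate change Δω = (0.08485714, 0.18240000, -0.07550000)
I·α + gyro = (0.1100, 0.0900, -0.1100)
velocity change Δv = (-0.05333333, -0.02666667, 0.05000000)
applied force F = (-1.6000, -0.8000, 1.5000)

F = (-1.6000, -0.8000, 1.5000)
τ = (0.1100, 0.0900, -0.1100)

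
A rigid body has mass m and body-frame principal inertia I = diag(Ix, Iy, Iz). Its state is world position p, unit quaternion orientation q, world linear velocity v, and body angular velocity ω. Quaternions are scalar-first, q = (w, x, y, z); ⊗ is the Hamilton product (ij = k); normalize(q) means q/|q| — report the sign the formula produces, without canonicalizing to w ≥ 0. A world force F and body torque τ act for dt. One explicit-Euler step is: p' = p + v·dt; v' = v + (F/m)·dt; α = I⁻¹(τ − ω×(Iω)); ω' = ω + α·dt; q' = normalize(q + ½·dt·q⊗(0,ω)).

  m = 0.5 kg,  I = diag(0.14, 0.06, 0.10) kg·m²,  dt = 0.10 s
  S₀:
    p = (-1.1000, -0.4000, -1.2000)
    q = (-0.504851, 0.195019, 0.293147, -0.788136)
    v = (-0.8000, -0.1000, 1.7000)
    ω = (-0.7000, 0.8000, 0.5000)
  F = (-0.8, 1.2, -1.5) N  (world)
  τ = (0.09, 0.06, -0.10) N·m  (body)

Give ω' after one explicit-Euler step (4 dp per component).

ω' = (-0.6471, 0.9233, 0.3552)

ω×(Iω) gyroscopic = (0.0160, -0.0140, 0.0448)
(τ − ω×Iω)/I = (0.5286, 1.2333, -1.4480)
ω + α·dt = (-0.6471, 0.9233, 0.3552)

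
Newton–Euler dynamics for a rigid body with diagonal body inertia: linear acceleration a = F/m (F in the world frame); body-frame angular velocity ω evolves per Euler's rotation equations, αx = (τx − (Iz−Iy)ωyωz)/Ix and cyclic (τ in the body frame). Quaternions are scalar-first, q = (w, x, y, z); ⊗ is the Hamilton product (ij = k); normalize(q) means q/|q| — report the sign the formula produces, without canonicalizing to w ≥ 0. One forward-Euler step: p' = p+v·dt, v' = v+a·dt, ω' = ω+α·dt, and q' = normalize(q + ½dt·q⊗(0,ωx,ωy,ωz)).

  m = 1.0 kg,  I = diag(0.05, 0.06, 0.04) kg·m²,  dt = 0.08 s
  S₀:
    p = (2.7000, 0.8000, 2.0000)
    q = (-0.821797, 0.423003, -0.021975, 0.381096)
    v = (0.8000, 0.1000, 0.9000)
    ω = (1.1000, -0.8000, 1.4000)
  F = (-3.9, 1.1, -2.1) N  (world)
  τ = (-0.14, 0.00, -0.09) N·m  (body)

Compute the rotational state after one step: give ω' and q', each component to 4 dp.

gyro term ω×Iω = (0.0224, 0.0154, -0.0088)
α = I⁻¹(τ − ω×Iω) = (-3.2480, -0.2567, -2.0300)
ω + α·dt = (0.8402, -0.8205, 1.2376)
q⊗(0,ω) = (-1.0164177, -0.6298649, 0.4844390, -1.4647457)
q' = normalize(q + ½dt·q⊗(0,ω)) = (-0.8598, 0.3966, -0.0026, 0.3215)

ω' = (0.8402, -0.8205, 1.2376)
q' = (-0.8598, 0.3966, -0.0026, 0.3215)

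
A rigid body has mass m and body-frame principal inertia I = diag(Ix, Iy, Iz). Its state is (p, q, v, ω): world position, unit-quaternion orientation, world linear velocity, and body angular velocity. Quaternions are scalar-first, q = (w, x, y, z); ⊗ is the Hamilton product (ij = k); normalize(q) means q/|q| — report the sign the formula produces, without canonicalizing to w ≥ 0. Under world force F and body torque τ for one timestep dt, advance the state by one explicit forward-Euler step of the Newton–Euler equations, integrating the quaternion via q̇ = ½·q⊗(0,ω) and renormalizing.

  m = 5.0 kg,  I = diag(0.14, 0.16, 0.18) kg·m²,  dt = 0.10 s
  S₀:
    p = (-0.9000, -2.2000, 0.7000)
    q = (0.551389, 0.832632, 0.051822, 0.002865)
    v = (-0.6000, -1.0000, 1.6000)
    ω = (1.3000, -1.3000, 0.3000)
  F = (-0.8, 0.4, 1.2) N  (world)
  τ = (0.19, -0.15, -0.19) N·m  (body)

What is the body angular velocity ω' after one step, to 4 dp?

ω' = (1.4413, -1.3840, 0.2132)

ω×(Iω) gyroscopic = (-0.0078, -0.0156, -0.0338)
(τ − ω×Iω)/I = (1.4129, -0.8400, -0.8678)
new body rate ω' = (1.4413, -1.3840, 0.2132)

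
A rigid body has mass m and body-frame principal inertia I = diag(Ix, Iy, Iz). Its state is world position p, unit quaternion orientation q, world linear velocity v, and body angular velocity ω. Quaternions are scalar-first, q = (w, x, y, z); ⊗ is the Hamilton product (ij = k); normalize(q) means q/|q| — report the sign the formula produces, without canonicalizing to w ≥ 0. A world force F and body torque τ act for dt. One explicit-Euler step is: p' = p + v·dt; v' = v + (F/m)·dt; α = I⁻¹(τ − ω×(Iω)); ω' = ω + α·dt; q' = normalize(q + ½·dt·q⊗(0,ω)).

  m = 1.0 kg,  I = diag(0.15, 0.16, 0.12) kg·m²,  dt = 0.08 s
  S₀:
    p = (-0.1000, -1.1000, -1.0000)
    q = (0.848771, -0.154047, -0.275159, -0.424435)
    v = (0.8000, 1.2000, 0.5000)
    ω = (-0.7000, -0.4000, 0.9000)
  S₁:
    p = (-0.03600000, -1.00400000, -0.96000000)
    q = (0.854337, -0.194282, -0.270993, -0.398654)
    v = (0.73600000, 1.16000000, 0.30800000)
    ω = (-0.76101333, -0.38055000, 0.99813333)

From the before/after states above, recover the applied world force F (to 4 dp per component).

F = (-0.8000, -0.5000, -2.4000)

Δv = v₁−v₀ = (-0.06400000, -0.04000000, -0.19200000)
m·(v₁−v₀)/dt = (-0.8000, -0.5000, -2.4000)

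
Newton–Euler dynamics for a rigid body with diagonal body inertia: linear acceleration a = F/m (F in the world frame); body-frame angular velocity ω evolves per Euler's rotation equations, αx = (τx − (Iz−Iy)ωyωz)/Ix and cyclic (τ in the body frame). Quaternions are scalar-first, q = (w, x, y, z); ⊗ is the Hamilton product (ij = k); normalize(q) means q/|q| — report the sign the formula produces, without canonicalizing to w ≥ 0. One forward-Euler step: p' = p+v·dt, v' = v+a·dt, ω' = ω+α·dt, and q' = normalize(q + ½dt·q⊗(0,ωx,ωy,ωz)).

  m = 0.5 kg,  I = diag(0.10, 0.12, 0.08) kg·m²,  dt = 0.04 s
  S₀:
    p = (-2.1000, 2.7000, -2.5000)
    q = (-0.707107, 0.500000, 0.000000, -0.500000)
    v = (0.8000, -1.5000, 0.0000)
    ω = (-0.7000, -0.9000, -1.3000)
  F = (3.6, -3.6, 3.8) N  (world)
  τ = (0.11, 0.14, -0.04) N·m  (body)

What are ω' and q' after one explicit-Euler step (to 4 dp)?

ω' = (-0.6373, -0.8594, -1.3263)
q' = (-0.7127, 0.5006, 0.0327, -0.4903)

α = I⁻¹(τ − ω×Iω) = (1.5680, 1.0150, -0.6575)
ω' = ω + α·dt = (-0.6373, -0.8594, -1.3263)
Hamilton product q⊗(0,ω) = (-0.3000000, 0.0449749, 1.6363963, 0.4692391)
updated quaternion q' = (-0.7127, 0.5006, 0.0327, -0.4903)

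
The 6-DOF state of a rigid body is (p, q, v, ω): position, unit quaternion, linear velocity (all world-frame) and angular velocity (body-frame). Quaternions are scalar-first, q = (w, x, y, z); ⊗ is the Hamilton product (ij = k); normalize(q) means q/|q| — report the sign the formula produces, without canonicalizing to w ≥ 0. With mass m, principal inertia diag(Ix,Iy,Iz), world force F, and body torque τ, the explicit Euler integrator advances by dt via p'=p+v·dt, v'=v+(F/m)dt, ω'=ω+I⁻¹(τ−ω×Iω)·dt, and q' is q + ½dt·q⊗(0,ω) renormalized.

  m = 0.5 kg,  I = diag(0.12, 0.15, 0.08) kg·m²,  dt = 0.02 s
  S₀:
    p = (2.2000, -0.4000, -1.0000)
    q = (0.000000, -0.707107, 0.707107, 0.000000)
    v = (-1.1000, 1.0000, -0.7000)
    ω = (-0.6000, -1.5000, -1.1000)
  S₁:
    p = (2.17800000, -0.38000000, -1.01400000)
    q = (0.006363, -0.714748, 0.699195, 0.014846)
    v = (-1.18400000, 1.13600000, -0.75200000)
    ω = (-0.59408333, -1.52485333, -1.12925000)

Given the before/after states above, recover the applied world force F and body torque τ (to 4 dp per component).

Δω = ω₁−ω₀ = (0.00591667, -0.02485333, -0.02925000)
ω₀×(Iω₀) = (-0.1155, 0.0264, 0.0270)
I·α + gyro = (-0.0800, -0.1600, -0.0900)
Δv = v₁−v₀ = (-0.08400000, 0.13600000, -0.05200000)
m·(v₁−v₀)/dt = (-2.1000, 3.4000, -1.3000)

F = (-2.1000, 3.4000, -1.3000)
τ = (-0.0800, -0.1600, -0.0900)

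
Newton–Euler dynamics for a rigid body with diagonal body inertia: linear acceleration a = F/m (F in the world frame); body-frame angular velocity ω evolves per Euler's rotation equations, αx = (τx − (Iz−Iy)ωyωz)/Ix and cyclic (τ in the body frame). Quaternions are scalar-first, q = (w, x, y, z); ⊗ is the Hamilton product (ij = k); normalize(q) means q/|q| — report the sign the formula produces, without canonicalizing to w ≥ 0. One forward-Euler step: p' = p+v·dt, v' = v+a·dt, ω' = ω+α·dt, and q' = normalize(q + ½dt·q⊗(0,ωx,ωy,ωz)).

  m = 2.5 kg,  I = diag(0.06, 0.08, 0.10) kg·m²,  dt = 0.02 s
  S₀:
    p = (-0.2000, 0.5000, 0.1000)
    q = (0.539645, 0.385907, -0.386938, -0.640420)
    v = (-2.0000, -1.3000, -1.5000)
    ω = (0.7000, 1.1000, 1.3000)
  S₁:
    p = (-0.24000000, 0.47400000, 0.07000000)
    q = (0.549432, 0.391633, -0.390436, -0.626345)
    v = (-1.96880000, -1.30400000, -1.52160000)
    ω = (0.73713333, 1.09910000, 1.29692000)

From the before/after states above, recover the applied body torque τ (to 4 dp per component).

Δω = ω₁−ω₀ = (0.03713333, -0.00090000, -0.00308000)
precession coupling = (0.0286, -0.0364, 0.0154)
applied torque τ = (0.1400, -0.0400, 0.0000)

τ = (0.1400, -0.0400, 0.0000)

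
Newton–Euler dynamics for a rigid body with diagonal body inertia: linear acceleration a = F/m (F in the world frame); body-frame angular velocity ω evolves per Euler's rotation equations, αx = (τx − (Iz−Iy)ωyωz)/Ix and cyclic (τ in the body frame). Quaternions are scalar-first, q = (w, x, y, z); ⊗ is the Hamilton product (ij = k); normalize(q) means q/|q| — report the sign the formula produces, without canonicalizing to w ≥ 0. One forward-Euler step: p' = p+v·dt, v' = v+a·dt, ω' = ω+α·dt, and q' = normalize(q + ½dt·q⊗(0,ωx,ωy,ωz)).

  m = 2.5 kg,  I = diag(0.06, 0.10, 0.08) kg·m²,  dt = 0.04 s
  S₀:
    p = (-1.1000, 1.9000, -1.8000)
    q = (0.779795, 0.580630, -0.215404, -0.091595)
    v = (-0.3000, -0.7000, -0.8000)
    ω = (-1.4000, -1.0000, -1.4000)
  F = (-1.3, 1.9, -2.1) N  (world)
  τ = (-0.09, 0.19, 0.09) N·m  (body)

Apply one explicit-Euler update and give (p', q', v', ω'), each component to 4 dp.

p + v·dt = (-1.1120, 1.8720, -1.8320)
v' = v + a·dt = (-0.3208, -0.6696, -0.8336)
angular accel α = (-1.0333, 2.2920, 0.4250)
ω + α·dt = (-1.4413, -0.9083, -1.3830)
2q̇ = q⊗(0,ω) = (0.4692450, -0.8817424, 0.1613200, -1.9739086)
q' = normalize(q + ½dt·q⊗(0,ω)) = (0.7884, 0.5624, -0.2120, -0.1309)

p' = (-1.1120, 1.8720, -1.8320)
q' = (0.7884, 0.5624, -0.2120, -0.1309)
v' = (-0.3208, -0.6696, -0.8336)
ω' = (-1.4413, -0.9083, -1.3830)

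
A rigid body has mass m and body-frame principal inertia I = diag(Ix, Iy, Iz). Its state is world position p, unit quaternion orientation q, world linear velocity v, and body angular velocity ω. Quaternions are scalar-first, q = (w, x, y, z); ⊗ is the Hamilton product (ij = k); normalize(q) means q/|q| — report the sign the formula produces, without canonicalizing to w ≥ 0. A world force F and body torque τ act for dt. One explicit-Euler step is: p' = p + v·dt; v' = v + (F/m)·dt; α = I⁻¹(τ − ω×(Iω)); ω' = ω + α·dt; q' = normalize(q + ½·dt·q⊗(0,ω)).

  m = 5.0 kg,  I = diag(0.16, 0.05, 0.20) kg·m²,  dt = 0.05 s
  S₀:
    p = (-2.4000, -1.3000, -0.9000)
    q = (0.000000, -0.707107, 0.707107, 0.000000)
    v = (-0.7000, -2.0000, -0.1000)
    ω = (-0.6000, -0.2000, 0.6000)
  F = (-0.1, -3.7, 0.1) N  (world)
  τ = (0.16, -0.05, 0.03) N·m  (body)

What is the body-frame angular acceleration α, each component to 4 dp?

α = (1.1125, -1.2880, 0.2160)

ω×(Iω) gyroscopic = (-0.0180, 0.0144, -0.0132)
angular accel α = (1.1125, -1.2880, 0.2160)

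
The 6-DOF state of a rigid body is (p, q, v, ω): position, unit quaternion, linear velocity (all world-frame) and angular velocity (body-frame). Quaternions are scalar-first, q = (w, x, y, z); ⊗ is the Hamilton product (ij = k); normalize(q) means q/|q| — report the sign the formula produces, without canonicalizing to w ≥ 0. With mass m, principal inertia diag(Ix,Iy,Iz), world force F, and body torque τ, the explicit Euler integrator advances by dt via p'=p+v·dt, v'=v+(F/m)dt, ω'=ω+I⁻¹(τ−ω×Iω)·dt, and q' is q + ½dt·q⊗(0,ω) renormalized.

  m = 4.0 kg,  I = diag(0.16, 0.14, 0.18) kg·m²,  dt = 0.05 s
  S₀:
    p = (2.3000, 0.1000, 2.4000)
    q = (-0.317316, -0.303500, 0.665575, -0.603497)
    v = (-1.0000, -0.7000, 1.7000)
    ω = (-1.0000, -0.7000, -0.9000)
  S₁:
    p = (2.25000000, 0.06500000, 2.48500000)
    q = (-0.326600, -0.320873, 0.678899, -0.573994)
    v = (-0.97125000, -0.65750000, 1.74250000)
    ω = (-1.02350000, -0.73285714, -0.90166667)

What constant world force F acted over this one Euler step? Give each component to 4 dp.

F = (2.3000, 3.4000, 3.4000)

velocity change Δv = (0.02875000, 0.04250000, 0.04250000)
m·(v₁−v₀)/dt = (2.3000, 3.4000, 3.4000)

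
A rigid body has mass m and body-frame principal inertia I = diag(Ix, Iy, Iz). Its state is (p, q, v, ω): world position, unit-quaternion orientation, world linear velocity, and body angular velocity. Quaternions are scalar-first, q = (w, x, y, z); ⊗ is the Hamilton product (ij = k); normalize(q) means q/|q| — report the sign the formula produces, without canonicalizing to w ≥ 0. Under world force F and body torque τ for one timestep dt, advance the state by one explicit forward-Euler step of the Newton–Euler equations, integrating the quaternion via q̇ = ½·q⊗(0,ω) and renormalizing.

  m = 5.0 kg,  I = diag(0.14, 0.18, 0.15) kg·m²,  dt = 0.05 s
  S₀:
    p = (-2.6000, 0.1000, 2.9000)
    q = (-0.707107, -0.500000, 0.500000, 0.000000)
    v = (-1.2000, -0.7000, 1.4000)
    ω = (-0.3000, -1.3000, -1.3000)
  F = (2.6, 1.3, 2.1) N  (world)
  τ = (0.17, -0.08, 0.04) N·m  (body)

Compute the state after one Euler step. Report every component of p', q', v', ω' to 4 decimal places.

gyro term ω×Iω = (-0.0507, -0.0039, 0.0156)
α = I⁻¹(τ − ω×Iω) = (1.5764, -0.4228, 0.1627)
ω' = ω + α·dt = (-0.2212, -1.3211, -1.2919)
q⊗(0,ω) = (0.5000000, -0.4378679, 0.2692391, 1.7192391)
updated quaternion q' = (-0.6939, -0.5104, 0.5062, 0.0429)
linear accel F/m = (0.5200, 0.2600, 0.4200)
p + v·dt = (-2.6600, 0.0650, 2.9700)
v + (F/m)dt = (-1.1740, -0.6870, 1.4210)

p' = (-2.6600, 0.0650, 2.9700)
q' = (-0.6939, -0.5104, 0.5062, 0.0429)
v' = (-1.1740, -0.6870, 1.4210)
ω' = (-0.2212, -1.3211, -1.2919)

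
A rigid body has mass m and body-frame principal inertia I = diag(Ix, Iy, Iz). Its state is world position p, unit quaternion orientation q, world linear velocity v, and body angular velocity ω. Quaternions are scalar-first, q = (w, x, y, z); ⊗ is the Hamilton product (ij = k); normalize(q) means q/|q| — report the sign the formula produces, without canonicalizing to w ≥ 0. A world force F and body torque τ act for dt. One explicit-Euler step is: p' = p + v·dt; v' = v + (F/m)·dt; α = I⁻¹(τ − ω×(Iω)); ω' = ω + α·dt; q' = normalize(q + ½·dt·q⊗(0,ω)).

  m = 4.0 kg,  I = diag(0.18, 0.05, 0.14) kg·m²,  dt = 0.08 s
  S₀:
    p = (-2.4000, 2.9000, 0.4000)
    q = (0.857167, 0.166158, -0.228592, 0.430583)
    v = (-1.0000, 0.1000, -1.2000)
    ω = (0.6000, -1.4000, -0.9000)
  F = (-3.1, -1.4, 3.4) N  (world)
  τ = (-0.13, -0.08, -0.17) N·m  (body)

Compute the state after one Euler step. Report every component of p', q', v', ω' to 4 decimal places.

p' = (-2.4800, 2.9080, 0.3040)
q' = (0.8537, 0.2185, -0.2596, 0.3949)
v' = (-1.0620, 0.0720, -1.1320)
ω' = (0.4918, -1.4934, -1.0595)

ω×(Iω) gyroscopic = (0.1134, -0.0216, 0.1092)
α = I⁻¹(τ − ω×Iω) = (-1.3522, -1.1680, -1.9943)
ω' = ω + α·dt = (0.4918, -1.4934, -1.0595)
Hamilton product q⊗(0,ω) = (-0.0321989, 1.3228492, -0.7921418, -0.8669163)
q' = normalize(q + ½dt·q⊗(0,ω)) = (0.8537, 0.2185, -0.2596, 0.3949)
p + v·dt = (-2.4800, 2.9080, 0.3040)
v' = v + a·dt = (-1.0620, 0.0720, -1.1320)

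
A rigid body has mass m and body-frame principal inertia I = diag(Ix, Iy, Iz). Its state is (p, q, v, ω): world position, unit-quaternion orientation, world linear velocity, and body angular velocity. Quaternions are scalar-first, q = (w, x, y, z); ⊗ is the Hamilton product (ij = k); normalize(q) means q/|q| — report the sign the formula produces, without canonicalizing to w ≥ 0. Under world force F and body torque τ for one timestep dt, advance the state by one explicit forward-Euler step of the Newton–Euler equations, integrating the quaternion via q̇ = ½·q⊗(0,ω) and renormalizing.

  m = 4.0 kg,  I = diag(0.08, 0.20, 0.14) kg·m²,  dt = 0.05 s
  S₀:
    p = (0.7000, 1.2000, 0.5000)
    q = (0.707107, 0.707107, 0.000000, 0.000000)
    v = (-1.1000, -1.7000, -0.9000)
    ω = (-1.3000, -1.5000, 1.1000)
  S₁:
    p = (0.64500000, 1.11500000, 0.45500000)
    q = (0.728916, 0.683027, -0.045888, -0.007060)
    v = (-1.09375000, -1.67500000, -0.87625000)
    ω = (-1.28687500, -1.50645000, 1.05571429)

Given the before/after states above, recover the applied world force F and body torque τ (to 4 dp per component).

Δω = ω₁−ω₀ = (0.01312500, -0.00645000, -0.04428571)
ω₀×(Iω₀) = (0.0990, 0.0858, 0.2340)
I·α + gyro = (0.1200, 0.0600, 0.1100)
Δv = v₁−v₀ = (0.00625000, 0.02500000, 0.02375000)
m·(v₁−v₀)/dt = (0.5000, 2.0000, 1.9000)

F = (0.5000, 2.0000, 1.9000)
τ = (0.1200, 0.0600, 0.1100)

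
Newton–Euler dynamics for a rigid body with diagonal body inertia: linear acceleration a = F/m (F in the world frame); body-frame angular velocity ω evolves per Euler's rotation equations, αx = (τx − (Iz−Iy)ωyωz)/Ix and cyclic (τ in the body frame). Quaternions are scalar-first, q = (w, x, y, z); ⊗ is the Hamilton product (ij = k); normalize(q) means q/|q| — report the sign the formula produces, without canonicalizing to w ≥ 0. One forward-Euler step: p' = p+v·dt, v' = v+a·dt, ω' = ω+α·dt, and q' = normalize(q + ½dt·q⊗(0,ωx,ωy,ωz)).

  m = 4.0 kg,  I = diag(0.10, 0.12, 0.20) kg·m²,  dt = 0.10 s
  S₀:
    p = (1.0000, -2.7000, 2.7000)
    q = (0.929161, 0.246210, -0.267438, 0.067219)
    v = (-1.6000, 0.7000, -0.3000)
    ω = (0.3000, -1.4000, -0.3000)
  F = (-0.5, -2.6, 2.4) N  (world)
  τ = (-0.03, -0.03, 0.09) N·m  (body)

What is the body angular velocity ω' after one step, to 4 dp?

ω' = (0.2364, -1.4325, -0.2508)

(τ − ω×Iω)/I = (-0.6360, -0.3250, 0.4920)
ω + α·dt = (0.2364, -1.4325, -0.2508)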